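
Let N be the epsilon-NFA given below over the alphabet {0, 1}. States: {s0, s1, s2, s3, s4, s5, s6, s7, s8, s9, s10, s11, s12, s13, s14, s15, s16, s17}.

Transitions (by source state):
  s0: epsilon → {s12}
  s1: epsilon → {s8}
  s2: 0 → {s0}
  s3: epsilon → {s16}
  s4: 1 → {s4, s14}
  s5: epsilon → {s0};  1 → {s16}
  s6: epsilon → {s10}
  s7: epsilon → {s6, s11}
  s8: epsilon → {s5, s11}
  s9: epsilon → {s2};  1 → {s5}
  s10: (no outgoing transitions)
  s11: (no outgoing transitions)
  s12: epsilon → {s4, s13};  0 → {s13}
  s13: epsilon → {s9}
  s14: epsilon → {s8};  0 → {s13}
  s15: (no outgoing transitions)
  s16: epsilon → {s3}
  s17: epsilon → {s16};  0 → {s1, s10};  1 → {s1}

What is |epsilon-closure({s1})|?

10

Start with {s1}.
From s1 via epsilon: add s8.
From s8 via epsilon: add s5, s11.
From s5 via epsilon: add s0.
From s0 via epsilon: add s12.
From s12 via epsilon: add s4, s13.
From s13 via epsilon: add s9.
From s9 via epsilon: add s2.
epsilon-closure = {s0, s1, s2, s4, s5, s8, s9, s11, s12, s13}, which has 10 states.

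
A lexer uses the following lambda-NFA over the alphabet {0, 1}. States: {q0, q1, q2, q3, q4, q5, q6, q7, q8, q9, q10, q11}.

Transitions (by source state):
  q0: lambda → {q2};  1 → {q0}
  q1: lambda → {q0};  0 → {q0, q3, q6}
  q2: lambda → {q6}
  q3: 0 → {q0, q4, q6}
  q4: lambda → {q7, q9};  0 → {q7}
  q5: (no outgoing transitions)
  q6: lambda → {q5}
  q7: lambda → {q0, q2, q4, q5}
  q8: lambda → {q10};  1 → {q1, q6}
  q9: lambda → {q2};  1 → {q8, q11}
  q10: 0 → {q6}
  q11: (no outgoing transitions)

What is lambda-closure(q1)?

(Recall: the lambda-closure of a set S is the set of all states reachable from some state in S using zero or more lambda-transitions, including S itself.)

{q0, q1, q2, q5, q6}

Start with {q1}.
From q1 via lambda: add q0.
From q0 via lambda: add q2.
From q2 via lambda: add q6.
From q6 via lambda: add q5.
No new states can be added; the closed set is {q0, q1, q2, q5, q6}.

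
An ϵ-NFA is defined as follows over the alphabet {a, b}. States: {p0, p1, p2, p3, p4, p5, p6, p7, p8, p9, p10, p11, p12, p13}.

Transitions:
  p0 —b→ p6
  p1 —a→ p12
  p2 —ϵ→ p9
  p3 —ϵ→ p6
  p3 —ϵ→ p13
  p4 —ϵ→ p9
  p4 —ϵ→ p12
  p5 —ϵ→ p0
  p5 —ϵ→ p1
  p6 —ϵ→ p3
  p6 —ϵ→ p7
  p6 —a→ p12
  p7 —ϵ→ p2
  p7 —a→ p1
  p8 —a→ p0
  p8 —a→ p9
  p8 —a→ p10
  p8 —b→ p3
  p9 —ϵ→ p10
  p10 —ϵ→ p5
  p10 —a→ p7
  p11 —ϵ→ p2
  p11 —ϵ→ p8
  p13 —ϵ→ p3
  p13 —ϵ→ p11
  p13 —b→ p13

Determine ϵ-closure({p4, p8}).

{p0, p1, p4, p5, p8, p9, p10, p12}

Start with {p4, p8}.
From p4 via ϵ: add p9, p12.
From p9 via ϵ: add p10.
From p10 via ϵ: add p5.
From p5 via ϵ: add p0, p1.
No new states can be added; the closed set is {p0, p1, p4, p5, p8, p9, p10, p12}.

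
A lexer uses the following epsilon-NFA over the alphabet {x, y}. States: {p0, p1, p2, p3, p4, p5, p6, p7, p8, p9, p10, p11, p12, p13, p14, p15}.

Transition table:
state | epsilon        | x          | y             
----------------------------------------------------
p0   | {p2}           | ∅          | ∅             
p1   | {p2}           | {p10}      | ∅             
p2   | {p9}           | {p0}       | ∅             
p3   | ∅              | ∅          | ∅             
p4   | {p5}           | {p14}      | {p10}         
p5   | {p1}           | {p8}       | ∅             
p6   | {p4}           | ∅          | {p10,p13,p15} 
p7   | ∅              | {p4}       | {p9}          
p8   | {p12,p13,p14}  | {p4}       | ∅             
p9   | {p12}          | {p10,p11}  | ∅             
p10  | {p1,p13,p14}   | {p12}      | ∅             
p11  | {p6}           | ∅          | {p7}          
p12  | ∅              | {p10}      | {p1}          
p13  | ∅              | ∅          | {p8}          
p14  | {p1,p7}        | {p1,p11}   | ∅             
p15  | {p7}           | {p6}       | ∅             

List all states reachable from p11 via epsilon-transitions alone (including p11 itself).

{p1, p2, p4, p5, p6, p9, p11, p12}

Start with {p11}.
From p11 via epsilon: add p6.
From p6 via epsilon: add p4.
From p4 via epsilon: add p5.
From p5 via epsilon: add p1.
From p1 via epsilon: add p2.
From p2 via epsilon: add p9.
From p9 via epsilon: add p12.
No new states can be added; the closed set is {p1, p2, p4, p5, p6, p9, p11, p12}.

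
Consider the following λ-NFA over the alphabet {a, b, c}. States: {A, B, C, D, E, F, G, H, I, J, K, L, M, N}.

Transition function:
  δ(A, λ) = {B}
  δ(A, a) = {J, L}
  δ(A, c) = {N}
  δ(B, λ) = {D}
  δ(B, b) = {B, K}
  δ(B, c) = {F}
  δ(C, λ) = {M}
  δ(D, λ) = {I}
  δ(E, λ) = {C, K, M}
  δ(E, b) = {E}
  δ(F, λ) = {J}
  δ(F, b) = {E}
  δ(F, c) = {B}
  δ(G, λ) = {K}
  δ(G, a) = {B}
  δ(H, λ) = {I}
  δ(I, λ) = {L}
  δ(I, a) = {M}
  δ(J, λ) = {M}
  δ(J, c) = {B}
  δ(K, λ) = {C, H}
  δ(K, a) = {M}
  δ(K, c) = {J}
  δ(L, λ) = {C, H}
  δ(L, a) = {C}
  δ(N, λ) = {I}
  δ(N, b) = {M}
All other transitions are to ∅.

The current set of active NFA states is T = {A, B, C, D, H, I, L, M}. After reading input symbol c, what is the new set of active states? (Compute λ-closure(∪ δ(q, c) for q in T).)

{C, F, H, I, J, L, M, N}

A on c → {N}.
B on c → {F}.
No c-transition from C, D, H, I, L, M.
Union after reading c: {F, N}.
Now take the λ-closure:
From F via λ: add J.
From N via λ: add I.
From I via λ: add L.
From J via λ: add M.
From L via λ: add C, H.
No new states can be added; the closed set is {C, F, H, I, J, L, M, N}.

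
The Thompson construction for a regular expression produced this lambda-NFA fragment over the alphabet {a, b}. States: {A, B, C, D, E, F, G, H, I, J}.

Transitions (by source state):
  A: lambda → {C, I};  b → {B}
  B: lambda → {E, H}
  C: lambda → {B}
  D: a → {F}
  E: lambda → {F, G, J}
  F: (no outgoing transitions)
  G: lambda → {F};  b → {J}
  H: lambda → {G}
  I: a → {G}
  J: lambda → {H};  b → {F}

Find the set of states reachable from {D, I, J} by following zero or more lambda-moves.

Start with {D, I, J}.
From J via lambda: add H.
From H via lambda: add G.
From G via lambda: add F.
No new states can be added; the closed set is {D, F, G, H, I, J}.

{D, F, G, H, I, J}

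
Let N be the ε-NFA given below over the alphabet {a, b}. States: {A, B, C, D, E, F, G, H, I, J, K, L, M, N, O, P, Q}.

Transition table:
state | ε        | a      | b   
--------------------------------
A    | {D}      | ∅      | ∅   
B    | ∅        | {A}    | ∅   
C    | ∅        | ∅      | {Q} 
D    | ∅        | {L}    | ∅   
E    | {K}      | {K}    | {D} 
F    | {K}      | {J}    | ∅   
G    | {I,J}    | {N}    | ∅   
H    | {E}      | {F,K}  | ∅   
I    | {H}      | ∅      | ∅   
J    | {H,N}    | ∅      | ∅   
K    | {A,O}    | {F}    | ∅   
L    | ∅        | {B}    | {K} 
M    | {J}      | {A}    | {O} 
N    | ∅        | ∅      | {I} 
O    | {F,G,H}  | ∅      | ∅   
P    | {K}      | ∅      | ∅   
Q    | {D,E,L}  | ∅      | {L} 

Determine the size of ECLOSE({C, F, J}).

Start with {C, F, J}.
From F via ε: add K.
From J via ε: add H, N.
From H via ε: add E.
From K via ε: add A, O.
From A via ε: add D.
From O via ε: add G.
From G via ε: add I.
ε-closure = {A, C, D, E, F, G, H, I, J, K, N, O}, which has 12 states.

12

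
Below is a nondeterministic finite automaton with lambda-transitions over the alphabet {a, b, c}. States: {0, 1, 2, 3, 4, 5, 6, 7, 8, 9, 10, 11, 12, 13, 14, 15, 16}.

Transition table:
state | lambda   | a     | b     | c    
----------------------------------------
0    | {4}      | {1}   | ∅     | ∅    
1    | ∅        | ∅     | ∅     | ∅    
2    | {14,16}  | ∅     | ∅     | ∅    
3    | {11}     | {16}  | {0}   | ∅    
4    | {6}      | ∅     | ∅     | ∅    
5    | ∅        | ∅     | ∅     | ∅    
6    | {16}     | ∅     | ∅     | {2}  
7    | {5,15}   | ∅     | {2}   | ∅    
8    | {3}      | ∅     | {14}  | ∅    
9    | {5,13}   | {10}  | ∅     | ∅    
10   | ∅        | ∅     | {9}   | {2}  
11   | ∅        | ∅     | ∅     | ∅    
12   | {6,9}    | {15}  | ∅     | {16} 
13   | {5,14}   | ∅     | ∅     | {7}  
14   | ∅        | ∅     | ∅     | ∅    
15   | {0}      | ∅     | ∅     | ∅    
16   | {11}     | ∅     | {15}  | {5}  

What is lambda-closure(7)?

{0, 4, 5, 6, 7, 11, 15, 16}

Start with {7}.
From 7 via lambda: add 5, 15.
From 15 via lambda: add 0.
From 0 via lambda: add 4.
From 4 via lambda: add 6.
From 6 via lambda: add 16.
From 16 via lambda: add 11.
No new states can be added; the closed set is {0, 4, 5, 6, 7, 11, 15, 16}.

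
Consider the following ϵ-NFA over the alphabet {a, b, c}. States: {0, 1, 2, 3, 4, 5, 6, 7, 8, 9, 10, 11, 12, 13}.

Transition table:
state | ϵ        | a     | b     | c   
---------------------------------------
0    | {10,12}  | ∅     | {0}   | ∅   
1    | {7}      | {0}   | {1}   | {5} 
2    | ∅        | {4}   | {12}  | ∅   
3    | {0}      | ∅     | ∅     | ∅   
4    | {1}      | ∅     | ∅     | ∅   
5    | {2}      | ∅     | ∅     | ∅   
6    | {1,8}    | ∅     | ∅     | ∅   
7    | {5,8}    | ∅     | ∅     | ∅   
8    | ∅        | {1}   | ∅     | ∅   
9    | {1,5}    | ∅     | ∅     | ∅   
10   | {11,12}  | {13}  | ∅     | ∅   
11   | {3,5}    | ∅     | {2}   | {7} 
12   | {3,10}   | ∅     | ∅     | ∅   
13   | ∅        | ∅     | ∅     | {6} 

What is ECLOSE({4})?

Start with {4}.
From 4 via ϵ: add 1.
From 1 via ϵ: add 7.
From 7 via ϵ: add 5, 8.
From 5 via ϵ: add 2.
No new states can be added; the closed set is {1, 2, 4, 5, 7, 8}.

{1, 2, 4, 5, 7, 8}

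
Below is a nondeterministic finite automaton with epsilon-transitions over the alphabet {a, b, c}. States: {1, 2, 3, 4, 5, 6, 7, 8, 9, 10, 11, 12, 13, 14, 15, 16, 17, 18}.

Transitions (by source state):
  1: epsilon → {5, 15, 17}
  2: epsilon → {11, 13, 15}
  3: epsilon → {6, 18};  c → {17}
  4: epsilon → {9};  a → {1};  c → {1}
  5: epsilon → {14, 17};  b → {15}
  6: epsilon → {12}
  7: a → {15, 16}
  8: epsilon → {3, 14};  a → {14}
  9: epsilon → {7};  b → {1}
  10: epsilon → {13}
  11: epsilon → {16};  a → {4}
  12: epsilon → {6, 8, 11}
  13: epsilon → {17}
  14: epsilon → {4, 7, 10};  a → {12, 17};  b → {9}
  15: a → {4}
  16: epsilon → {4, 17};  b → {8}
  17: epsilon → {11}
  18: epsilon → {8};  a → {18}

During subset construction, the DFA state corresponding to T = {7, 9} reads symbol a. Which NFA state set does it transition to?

7 on a → {15, 16}.
No a-transition from 9.
Union after reading a: {15, 16}.
Now take the epsilon-closure:
From 16 via epsilon: add 4, 17.
From 4 via epsilon: add 9.
From 17 via epsilon: add 11.
From 9 via epsilon: add 7.
No new states can be added; the closed set is {4, 7, 9, 11, 15, 16, 17}.

{4, 7, 9, 11, 15, 16, 17}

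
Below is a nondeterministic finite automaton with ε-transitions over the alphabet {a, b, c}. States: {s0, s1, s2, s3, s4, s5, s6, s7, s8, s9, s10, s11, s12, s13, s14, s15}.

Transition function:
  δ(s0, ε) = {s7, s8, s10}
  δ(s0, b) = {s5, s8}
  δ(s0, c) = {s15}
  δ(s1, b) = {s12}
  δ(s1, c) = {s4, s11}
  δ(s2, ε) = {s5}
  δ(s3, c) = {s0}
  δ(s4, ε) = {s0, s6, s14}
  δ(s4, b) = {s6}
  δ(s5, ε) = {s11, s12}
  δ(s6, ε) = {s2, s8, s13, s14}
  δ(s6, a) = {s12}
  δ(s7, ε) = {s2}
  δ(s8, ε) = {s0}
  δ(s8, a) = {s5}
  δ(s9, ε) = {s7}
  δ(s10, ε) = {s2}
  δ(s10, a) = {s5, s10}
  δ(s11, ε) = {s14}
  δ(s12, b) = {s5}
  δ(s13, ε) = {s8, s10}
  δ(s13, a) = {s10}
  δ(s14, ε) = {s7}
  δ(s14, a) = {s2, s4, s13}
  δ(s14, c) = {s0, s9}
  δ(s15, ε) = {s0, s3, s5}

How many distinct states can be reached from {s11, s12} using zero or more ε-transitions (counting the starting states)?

Start with {s11, s12}.
From s11 via ε: add s14.
From s14 via ε: add s7.
From s7 via ε: add s2.
From s2 via ε: add s5.
ε-closure = {s2, s5, s7, s11, s12, s14}, which has 6 states.

6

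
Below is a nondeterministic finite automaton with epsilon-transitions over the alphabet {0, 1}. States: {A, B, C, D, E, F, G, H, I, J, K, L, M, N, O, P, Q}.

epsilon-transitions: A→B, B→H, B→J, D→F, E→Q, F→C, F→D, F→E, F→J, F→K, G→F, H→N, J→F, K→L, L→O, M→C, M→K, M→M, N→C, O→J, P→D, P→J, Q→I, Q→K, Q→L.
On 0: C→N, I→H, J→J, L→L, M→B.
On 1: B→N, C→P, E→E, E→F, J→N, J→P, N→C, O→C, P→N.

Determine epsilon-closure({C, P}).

Start with {C, P}.
From P via epsilon: add D, J.
From D via epsilon: add F.
From F via epsilon: add E, K.
From E via epsilon: add Q.
From K via epsilon: add L.
From L via epsilon: add O.
From Q via epsilon: add I.
No new states can be added; the closed set is {C, D, E, F, I, J, K, L, O, P, Q}.

{C, D, E, F, I, J, K, L, O, P, Q}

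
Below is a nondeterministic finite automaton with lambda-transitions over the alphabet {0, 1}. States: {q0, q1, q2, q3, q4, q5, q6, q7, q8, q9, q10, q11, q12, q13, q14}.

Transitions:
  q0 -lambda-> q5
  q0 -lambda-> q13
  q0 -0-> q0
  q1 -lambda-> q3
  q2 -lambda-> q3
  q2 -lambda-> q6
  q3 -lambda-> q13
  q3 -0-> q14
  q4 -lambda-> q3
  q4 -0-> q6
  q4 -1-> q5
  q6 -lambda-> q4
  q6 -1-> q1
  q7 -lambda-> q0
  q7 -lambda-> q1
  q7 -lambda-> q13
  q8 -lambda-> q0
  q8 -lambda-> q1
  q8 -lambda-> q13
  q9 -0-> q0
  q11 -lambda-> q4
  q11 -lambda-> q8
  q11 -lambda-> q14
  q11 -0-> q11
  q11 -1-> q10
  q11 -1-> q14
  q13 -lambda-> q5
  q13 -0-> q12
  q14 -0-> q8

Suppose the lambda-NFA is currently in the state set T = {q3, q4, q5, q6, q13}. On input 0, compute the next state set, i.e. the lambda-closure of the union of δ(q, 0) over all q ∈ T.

q3 on 0 → {q14}.
q4 on 0 → {q6}.
q13 on 0 → {q12}.
No 0-transition from q5, q6.
Union after reading 0: {q6, q12, q14}.
Now take the lambda-closure:
From q6 via lambda: add q4.
From q4 via lambda: add q3.
From q3 via lambda: add q13.
From q13 via lambda: add q5.
No new states can be added; the closed set is {q3, q4, q5, q6, q12, q13, q14}.

{q3, q4, q5, q6, q12, q13, q14}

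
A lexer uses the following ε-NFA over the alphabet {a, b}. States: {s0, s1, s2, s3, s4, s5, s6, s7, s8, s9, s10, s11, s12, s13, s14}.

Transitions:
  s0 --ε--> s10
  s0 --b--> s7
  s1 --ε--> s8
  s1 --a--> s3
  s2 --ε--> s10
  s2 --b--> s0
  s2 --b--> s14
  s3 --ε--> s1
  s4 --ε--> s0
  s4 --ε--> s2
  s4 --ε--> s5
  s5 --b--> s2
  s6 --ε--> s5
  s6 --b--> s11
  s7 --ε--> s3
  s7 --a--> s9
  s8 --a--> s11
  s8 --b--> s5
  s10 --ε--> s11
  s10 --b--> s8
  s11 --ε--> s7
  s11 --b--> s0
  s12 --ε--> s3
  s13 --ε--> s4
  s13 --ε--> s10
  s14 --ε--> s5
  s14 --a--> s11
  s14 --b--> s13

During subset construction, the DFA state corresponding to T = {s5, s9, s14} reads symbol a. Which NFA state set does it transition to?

s14 on a → {s11}.
No a-transition from s5, s9.
Union after reading a: {s11}.
Now take the ε-closure:
From s11 via ε: add s7.
From s7 via ε: add s3.
From s3 via ε: add s1.
From s1 via ε: add s8.
No new states can be added; the closed set is {s1, s3, s7, s8, s11}.

{s1, s3, s7, s8, s11}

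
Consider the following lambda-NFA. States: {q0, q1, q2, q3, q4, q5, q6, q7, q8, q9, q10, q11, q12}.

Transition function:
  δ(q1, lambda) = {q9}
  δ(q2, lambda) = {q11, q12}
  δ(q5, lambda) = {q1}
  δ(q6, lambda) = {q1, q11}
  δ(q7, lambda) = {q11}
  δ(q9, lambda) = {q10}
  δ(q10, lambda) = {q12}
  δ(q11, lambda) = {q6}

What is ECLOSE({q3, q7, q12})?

{q1, q3, q6, q7, q9, q10, q11, q12}

Start with {q3, q7, q12}.
From q7 via lambda: add q11.
From q11 via lambda: add q6.
From q6 via lambda: add q1.
From q1 via lambda: add q9.
From q9 via lambda: add q10.
No new states can be added; the closed set is {q1, q3, q6, q7, q9, q10, q11, q12}.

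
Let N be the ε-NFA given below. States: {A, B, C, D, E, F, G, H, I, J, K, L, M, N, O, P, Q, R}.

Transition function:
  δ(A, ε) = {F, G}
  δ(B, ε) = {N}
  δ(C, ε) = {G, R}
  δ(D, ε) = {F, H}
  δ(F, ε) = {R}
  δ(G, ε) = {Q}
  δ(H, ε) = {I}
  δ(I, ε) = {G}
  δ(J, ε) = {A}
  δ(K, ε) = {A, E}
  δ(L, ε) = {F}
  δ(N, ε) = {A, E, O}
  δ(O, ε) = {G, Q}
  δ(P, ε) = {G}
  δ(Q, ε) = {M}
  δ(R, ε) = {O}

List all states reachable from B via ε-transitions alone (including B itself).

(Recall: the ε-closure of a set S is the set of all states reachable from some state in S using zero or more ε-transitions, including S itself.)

Start with {B}.
From B via ε: add N.
From N via ε: add A, E, O.
From A via ε: add F, G.
From O via ε: add Q.
From F via ε: add R.
From Q via ε: add M.
No new states can be added; the closed set is {A, B, E, F, G, M, N, O, Q, R}.

{A, B, E, F, G, M, N, O, Q, R}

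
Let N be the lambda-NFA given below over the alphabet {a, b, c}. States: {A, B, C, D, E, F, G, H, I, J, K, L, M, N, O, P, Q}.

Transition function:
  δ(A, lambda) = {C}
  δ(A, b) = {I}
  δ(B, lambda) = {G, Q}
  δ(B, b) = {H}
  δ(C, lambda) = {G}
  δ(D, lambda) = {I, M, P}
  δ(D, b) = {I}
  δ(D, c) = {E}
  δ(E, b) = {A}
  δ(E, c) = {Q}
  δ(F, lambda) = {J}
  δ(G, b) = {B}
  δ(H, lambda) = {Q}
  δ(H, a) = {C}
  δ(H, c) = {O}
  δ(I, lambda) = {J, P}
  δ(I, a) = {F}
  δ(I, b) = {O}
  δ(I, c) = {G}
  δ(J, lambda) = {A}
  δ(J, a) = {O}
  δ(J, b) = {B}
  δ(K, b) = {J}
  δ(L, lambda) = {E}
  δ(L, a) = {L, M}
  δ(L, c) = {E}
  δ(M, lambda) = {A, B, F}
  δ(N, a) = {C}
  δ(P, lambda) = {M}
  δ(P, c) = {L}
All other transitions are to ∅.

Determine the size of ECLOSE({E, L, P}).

Start with {E, L, P}.
From P via lambda: add M.
From M via lambda: add A, B, F.
From A via lambda: add C.
From B via lambda: add G, Q.
From F via lambda: add J.
lambda-closure = {A, B, C, E, F, G, J, L, M, P, Q}, which has 11 states.

11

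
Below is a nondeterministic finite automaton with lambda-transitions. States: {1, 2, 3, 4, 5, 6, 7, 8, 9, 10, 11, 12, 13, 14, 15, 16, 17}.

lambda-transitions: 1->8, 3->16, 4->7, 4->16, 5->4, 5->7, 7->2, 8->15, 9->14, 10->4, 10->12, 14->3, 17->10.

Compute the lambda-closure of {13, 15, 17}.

Start with {13, 15, 17}.
From 17 via lambda: add 10.
From 10 via lambda: add 4, 12.
From 4 via lambda: add 7, 16.
From 7 via lambda: add 2.
No new states can be added; the closed set is {2, 4, 7, 10, 12, 13, 15, 16, 17}.

{2, 4, 7, 10, 12, 13, 15, 16, 17}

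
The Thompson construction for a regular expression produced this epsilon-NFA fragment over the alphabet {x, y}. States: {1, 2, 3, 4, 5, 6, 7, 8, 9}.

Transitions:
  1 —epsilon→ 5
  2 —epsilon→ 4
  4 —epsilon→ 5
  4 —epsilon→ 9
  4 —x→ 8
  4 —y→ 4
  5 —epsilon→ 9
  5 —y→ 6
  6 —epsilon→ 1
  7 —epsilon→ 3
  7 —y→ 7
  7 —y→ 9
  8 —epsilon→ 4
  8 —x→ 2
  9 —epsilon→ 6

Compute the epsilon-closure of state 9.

Start with {9}.
From 9 via epsilon: add 6.
From 6 via epsilon: add 1.
From 1 via epsilon: add 5.
No new states can be added; the closed set is {1, 5, 6, 9}.

{1, 5, 6, 9}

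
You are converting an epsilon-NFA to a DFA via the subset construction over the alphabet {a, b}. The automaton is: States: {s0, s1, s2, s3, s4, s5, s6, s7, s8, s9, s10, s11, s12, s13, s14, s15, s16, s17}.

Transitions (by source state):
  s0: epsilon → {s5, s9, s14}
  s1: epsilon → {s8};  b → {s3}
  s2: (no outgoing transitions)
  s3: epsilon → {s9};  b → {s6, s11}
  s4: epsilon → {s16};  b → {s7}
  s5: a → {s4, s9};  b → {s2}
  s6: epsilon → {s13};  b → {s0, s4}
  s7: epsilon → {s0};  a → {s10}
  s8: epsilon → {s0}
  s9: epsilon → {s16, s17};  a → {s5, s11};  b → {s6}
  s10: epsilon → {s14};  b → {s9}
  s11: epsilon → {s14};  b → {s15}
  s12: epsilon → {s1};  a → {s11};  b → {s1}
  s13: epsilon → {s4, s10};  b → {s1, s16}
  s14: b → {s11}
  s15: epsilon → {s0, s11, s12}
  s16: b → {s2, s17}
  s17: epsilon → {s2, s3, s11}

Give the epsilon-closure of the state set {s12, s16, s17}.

{s0, s1, s2, s3, s5, s8, s9, s11, s12, s14, s16, s17}

Start with {s12, s16, s17}.
From s12 via epsilon: add s1.
From s17 via epsilon: add s2, s3, s11.
From s1 via epsilon: add s8.
From s3 via epsilon: add s9.
From s11 via epsilon: add s14.
From s8 via epsilon: add s0.
From s0 via epsilon: add s5.
No new states can be added; the closed set is {s0, s1, s2, s3, s5, s8, s9, s11, s12, s14, s16, s17}.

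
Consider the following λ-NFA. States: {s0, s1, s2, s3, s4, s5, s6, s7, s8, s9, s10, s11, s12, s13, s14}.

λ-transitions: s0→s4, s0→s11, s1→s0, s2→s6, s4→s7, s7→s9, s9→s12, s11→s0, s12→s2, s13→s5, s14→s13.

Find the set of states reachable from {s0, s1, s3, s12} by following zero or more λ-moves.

{s0, s1, s2, s3, s4, s6, s7, s9, s11, s12}

Start with {s0, s1, s3, s12}.
From s0 via λ: add s4, s11.
From s12 via λ: add s2.
From s2 via λ: add s6.
From s4 via λ: add s7.
From s7 via λ: add s9.
No new states can be added; the closed set is {s0, s1, s2, s3, s4, s6, s7, s9, s11, s12}.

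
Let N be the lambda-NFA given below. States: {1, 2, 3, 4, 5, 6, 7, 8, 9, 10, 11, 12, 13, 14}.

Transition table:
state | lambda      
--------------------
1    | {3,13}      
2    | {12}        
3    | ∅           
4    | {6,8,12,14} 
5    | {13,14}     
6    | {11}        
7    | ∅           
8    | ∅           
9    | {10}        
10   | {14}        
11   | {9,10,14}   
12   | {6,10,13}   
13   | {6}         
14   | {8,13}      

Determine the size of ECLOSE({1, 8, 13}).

Start with {1, 8, 13}.
From 1 via lambda: add 3.
From 13 via lambda: add 6.
From 6 via lambda: add 11.
From 11 via lambda: add 9, 10, 14.
lambda-closure = {1, 3, 6, 8, 9, 10, 11, 13, 14}, which has 9 states.

9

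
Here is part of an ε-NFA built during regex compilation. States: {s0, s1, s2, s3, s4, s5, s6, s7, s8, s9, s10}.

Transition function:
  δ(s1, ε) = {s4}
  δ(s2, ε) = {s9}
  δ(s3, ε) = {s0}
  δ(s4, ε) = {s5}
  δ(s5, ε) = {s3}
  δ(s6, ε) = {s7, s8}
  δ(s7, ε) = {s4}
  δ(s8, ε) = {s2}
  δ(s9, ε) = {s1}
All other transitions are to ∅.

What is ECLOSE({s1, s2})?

Start with {s1, s2}.
From s1 via ε: add s4.
From s2 via ε: add s9.
From s4 via ε: add s5.
From s5 via ε: add s3.
From s3 via ε: add s0.
No new states can be added; the closed set is {s0, s1, s2, s3, s4, s5, s9}.

{s0, s1, s2, s3, s4, s5, s9}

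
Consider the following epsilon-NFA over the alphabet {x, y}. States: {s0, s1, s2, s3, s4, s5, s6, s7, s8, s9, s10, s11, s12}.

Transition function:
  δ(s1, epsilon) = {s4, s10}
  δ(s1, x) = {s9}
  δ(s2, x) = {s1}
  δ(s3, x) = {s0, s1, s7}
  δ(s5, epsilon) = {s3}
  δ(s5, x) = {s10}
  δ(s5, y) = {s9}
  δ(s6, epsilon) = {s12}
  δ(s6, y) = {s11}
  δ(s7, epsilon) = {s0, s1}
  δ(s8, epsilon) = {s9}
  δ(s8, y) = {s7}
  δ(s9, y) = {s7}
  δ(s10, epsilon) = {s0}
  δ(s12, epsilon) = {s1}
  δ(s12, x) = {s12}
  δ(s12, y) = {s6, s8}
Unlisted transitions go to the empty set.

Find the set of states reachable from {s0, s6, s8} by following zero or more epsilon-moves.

Start with {s0, s6, s8}.
From s6 via epsilon: add s12.
From s8 via epsilon: add s9.
From s12 via epsilon: add s1.
From s1 via epsilon: add s4, s10.
No new states can be added; the closed set is {s0, s1, s4, s6, s8, s9, s10, s12}.

{s0, s1, s4, s6, s8, s9, s10, s12}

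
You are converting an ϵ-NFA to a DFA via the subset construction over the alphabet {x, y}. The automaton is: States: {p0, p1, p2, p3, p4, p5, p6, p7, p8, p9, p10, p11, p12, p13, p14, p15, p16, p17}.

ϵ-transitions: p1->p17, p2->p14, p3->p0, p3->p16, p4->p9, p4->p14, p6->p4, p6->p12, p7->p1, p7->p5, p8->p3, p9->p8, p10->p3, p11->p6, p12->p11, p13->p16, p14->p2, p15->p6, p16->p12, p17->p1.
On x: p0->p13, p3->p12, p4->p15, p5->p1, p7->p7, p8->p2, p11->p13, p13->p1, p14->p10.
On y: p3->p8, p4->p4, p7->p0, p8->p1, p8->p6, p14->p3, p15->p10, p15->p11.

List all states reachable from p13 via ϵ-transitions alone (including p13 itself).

Start with {p13}.
From p13 via ϵ: add p16.
From p16 via ϵ: add p12.
From p12 via ϵ: add p11.
From p11 via ϵ: add p6.
From p6 via ϵ: add p4.
From p4 via ϵ: add p9, p14.
From p9 via ϵ: add p8.
From p14 via ϵ: add p2.
From p8 via ϵ: add p3.
From p3 via ϵ: add p0.
No new states can be added; the closed set is {p0, p2, p3, p4, p6, p8, p9, p11, p12, p13, p14, p16}.

{p0, p2, p3, p4, p6, p8, p9, p11, p12, p13, p14, p16}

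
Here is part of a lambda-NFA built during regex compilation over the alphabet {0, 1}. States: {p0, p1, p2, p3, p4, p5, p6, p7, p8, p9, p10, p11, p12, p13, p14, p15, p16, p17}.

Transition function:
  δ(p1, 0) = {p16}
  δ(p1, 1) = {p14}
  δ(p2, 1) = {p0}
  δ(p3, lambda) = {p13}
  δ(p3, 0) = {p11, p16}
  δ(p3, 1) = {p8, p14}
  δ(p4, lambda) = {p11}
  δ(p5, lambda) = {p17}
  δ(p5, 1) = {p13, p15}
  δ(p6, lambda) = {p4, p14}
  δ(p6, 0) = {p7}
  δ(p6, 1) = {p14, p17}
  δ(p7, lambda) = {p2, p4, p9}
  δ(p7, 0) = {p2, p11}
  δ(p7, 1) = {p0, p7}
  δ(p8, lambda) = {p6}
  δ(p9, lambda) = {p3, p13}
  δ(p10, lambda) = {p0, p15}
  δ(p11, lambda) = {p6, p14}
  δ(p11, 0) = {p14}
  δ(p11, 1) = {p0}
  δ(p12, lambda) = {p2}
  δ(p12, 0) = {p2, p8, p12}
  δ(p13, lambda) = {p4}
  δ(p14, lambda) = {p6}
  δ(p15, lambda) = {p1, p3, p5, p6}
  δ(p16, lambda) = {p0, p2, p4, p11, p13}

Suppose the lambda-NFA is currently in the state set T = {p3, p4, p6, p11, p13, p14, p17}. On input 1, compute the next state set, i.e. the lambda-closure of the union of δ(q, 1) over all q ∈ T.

p3 on 1 → {p8, p14}.
p6 on 1 → {p14, p17}.
p11 on 1 → {p0}.
No 1-transition from p4, p13, p14, p17.
Union after reading 1: {p0, p8, p14, p17}.
Now take the lambda-closure:
From p8 via lambda: add p6.
From p6 via lambda: add p4.
From p4 via lambda: add p11.
No new states can be added; the closed set is {p0, p4, p6, p8, p11, p14, p17}.

{p0, p4, p6, p8, p11, p14, p17}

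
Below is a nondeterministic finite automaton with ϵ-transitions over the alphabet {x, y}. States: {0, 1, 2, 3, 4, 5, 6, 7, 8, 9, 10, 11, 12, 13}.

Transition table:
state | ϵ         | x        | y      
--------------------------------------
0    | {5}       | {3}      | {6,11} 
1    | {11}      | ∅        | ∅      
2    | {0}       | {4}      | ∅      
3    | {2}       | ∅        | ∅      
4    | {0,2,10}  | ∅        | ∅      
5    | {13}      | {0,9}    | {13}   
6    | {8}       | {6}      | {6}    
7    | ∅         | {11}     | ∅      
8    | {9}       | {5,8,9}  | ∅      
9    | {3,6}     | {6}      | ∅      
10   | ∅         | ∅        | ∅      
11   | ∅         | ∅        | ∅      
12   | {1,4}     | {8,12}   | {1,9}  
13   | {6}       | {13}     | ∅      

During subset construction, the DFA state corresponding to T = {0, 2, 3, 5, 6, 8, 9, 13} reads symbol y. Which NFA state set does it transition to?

0 on y → {6, 11}.
5 on y → {13}.
6 on y → {6}.
No y-transition from 2, 3, 8, 9, 13.
Union after reading y: {6, 11, 13}.
Now take the ϵ-closure:
From 6 via ϵ: add 8.
From 8 via ϵ: add 9.
From 9 via ϵ: add 3.
From 3 via ϵ: add 2.
From 2 via ϵ: add 0.
From 0 via ϵ: add 5.
No new states can be added; the closed set is {0, 2, 3, 5, 6, 8, 9, 11, 13}.

{0, 2, 3, 5, 6, 8, 9, 11, 13}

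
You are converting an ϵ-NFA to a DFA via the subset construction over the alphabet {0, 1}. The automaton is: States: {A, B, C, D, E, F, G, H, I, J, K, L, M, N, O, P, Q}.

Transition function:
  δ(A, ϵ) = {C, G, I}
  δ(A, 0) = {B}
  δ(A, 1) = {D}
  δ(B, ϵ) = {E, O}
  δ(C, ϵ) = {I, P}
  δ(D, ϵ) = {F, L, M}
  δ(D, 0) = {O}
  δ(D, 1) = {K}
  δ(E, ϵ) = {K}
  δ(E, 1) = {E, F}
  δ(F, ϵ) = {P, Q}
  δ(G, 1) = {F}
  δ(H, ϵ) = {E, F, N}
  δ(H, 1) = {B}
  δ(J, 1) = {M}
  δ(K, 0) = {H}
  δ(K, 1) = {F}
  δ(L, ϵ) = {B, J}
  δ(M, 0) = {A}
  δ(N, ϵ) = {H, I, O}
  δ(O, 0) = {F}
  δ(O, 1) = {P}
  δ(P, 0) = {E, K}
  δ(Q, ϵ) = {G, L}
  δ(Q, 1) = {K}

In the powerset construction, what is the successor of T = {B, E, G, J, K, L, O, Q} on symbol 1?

{B, E, F, G, J, K, L, M, O, P, Q}

E on 1 → {E, F}.
G on 1 → {F}.
J on 1 → {M}.
K on 1 → {F}.
O on 1 → {P}.
Q on 1 → {K}.
No 1-transition from B, L.
Union after reading 1: {E, F, K, M, P}.
Now take the ϵ-closure:
From F via ϵ: add Q.
From Q via ϵ: add G, L.
From L via ϵ: add B, J.
From B via ϵ: add O.
No new states can be added; the closed set is {B, E, F, G, J, K, L, M, O, P, Q}.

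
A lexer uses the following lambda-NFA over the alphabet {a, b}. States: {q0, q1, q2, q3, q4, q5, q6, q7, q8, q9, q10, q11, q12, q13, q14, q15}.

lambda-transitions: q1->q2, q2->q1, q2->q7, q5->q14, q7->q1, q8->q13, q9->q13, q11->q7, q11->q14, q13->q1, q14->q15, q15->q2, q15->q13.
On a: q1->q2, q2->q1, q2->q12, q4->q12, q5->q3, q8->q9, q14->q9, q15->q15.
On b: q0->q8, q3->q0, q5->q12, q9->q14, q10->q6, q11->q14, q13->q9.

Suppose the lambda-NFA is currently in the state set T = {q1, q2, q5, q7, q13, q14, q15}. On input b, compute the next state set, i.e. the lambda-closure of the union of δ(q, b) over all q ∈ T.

q5 on b → {q12}.
q13 on b → {q9}.
No b-transition from q1, q2, q7, q14, q15.
Union after reading b: {q9, q12}.
Now take the lambda-closure:
From q9 via lambda: add q13.
From q13 via lambda: add q1.
From q1 via lambda: add q2.
From q2 via lambda: add q7.
No new states can be added; the closed set is {q1, q2, q7, q9, q12, q13}.

{q1, q2, q7, q9, q12, q13}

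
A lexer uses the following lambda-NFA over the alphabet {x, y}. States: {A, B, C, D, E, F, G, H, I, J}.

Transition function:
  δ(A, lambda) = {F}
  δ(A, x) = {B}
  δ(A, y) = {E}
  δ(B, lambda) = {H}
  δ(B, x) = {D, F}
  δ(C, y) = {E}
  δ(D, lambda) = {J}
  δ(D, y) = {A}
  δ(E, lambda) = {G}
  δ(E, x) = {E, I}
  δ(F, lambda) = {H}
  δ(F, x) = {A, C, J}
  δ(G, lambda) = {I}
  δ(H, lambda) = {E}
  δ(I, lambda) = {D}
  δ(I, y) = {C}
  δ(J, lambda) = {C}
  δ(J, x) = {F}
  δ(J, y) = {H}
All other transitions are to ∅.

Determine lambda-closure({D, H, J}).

{C, D, E, G, H, I, J}

Start with {D, H, J}.
From H via lambda: add E.
From J via lambda: add C.
From E via lambda: add G.
From G via lambda: add I.
No new states can be added; the closed set is {C, D, E, G, H, I, J}.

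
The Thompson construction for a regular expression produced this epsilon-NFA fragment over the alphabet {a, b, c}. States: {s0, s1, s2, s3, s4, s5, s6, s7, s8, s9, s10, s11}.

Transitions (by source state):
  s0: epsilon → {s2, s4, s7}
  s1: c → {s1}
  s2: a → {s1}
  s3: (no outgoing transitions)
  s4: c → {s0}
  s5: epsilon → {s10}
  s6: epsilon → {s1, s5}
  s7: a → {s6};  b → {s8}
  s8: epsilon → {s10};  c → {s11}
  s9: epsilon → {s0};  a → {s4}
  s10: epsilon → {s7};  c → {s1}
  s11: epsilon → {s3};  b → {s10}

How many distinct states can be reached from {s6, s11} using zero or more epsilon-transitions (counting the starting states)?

Start with {s6, s11}.
From s6 via epsilon: add s1, s5.
From s11 via epsilon: add s3.
From s5 via epsilon: add s10.
From s10 via epsilon: add s7.
epsilon-closure = {s1, s3, s5, s6, s7, s10, s11}, which has 7 states.

7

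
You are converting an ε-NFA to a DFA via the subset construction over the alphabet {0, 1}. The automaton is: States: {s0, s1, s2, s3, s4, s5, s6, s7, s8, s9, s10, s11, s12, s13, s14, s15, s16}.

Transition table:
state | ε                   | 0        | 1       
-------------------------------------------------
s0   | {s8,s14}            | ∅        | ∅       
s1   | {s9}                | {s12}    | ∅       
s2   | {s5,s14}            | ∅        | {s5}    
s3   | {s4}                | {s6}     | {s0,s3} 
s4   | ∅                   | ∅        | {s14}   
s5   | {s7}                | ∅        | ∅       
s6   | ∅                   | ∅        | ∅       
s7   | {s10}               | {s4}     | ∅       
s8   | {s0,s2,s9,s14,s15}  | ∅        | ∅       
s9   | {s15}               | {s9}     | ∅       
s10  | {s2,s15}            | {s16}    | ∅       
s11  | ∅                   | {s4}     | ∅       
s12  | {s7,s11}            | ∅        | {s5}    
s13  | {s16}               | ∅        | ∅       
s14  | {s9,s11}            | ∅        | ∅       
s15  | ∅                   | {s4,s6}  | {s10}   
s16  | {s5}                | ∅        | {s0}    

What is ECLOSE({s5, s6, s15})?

{s2, s5, s6, s7, s9, s10, s11, s14, s15}

Start with {s5, s6, s15}.
From s5 via ε: add s7.
From s7 via ε: add s10.
From s10 via ε: add s2.
From s2 via ε: add s14.
From s14 via ε: add s9, s11.
No new states can be added; the closed set is {s2, s5, s6, s7, s9, s10, s11, s14, s15}.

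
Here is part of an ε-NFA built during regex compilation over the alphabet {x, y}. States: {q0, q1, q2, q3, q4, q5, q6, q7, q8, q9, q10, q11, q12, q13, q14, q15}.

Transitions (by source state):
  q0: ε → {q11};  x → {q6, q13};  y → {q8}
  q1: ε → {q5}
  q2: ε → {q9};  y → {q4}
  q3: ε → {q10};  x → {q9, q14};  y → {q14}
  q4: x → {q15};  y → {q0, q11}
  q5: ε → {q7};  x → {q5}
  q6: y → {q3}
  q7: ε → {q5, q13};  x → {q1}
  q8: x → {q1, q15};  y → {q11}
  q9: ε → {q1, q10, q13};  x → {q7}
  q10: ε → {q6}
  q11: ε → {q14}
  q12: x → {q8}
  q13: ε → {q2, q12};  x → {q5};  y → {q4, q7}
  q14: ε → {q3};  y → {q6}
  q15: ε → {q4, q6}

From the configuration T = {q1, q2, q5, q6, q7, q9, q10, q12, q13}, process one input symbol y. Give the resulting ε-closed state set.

q2 on y → {q4}.
q6 on y → {q3}.
q13 on y → {q4, q7}.
No y-transition from q1, q5, q7, q9, q10, q12.
Union after reading y: {q3, q4, q7}.
Now take the ε-closure:
From q3 via ε: add q10.
From q7 via ε: add q5, q13.
From q10 via ε: add q6.
From q13 via ε: add q2, q12.
From q2 via ε: add q9.
From q9 via ε: add q1.
No new states can be added; the closed set is {q1, q2, q3, q4, q5, q6, q7, q9, q10, q12, q13}.

{q1, q2, q3, q4, q5, q6, q7, q9, q10, q12, q13}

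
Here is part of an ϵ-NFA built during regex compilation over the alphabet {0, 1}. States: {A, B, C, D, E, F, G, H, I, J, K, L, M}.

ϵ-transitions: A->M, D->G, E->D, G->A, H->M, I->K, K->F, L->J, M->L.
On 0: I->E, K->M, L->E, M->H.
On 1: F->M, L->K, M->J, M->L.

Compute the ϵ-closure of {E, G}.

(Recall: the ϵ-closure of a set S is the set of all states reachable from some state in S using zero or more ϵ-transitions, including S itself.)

Start with {E, G}.
From E via ϵ: add D.
From G via ϵ: add A.
From A via ϵ: add M.
From M via ϵ: add L.
From L via ϵ: add J.
No new states can be added; the closed set is {A, D, E, G, J, L, M}.

{A, D, E, G, J, L, M}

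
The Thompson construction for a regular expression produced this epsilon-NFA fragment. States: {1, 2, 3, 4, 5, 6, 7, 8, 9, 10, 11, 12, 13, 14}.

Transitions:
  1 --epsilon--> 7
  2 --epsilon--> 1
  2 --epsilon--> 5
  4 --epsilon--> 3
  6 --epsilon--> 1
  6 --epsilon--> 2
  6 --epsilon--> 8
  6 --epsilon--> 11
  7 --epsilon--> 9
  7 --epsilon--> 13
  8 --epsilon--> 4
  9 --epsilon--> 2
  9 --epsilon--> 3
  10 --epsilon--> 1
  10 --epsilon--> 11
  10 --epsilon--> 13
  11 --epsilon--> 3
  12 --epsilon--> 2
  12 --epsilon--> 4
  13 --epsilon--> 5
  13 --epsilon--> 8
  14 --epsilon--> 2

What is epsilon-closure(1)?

{1, 2, 3, 4, 5, 7, 8, 9, 13}

Start with {1}.
From 1 via epsilon: add 7.
From 7 via epsilon: add 9, 13.
From 9 via epsilon: add 2, 3.
From 13 via epsilon: add 5, 8.
From 8 via epsilon: add 4.
No new states can be added; the closed set is {1, 2, 3, 4, 5, 7, 8, 9, 13}.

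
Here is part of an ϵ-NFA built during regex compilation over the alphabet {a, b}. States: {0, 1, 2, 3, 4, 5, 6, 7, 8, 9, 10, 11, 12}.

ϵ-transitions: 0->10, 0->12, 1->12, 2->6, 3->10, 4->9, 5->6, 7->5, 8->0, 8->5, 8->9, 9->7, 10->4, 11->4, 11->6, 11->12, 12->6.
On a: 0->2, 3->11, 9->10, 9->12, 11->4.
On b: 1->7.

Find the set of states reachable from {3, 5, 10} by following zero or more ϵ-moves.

{3, 4, 5, 6, 7, 9, 10}

Start with {3, 5, 10}.
From 5 via ϵ: add 6.
From 10 via ϵ: add 4.
From 4 via ϵ: add 9.
From 9 via ϵ: add 7.
No new states can be added; the closed set is {3, 4, 5, 6, 7, 9, 10}.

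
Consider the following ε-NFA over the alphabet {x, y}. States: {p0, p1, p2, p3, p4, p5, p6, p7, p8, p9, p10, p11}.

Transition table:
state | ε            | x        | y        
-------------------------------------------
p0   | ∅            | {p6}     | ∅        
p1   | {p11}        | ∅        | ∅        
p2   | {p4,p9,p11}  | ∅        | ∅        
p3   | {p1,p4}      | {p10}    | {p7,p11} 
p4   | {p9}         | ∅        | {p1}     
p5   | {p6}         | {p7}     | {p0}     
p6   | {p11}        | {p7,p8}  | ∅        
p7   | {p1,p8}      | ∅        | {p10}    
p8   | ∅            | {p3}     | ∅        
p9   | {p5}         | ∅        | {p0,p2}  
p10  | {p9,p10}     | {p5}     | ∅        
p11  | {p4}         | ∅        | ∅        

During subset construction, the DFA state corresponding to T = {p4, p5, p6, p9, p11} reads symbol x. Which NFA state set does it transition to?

p5 on x → {p7}.
p6 on x → {p7, p8}.
No x-transition from p4, p9, p11.
Union after reading x: {p7, p8}.
Now take the ε-closure:
From p7 via ε: add p1.
From p1 via ε: add p11.
From p11 via ε: add p4.
From p4 via ε: add p9.
From p9 via ε: add p5.
From p5 via ε: add p6.
No new states can be added; the closed set is {p1, p4, p5, p6, p7, p8, p9, p11}.

{p1, p4, p5, p6, p7, p8, p9, p11}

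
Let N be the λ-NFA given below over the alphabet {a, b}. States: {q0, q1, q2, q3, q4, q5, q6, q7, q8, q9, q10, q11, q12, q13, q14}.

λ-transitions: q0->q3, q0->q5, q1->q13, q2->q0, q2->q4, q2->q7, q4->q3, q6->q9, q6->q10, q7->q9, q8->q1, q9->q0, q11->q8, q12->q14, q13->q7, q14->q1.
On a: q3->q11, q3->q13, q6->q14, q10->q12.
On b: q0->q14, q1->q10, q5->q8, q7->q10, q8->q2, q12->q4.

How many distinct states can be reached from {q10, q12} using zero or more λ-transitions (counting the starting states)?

Start with {q10, q12}.
From q12 via λ: add q14.
From q14 via λ: add q1.
From q1 via λ: add q13.
From q13 via λ: add q7.
From q7 via λ: add q9.
From q9 via λ: add q0.
From q0 via λ: add q3, q5.
λ-closure = {q0, q1, q3, q5, q7, q9, q10, q12, q13, q14}, which has 10 states.

10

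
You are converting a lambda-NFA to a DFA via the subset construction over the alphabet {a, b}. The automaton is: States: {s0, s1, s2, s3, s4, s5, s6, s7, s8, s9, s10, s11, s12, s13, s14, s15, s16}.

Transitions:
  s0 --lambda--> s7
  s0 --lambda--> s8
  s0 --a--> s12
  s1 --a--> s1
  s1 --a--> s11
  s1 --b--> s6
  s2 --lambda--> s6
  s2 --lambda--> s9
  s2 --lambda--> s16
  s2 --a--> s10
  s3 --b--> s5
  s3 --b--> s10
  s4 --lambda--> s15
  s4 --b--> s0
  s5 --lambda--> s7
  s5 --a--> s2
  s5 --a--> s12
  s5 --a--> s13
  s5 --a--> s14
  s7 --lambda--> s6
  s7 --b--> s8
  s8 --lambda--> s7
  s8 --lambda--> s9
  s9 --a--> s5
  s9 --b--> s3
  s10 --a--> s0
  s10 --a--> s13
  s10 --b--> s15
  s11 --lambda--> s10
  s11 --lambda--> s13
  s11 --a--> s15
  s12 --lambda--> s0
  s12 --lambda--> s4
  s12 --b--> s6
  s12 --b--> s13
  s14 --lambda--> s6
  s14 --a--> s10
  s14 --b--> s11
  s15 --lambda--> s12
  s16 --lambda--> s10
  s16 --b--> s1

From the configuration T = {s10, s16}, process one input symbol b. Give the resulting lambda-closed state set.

s10 on b → {s15}.
s16 on b → {s1}.
Union after reading b: {s1, s15}.
Now take the lambda-closure:
From s15 via lambda: add s12.
From s12 via lambda: add s0, s4.
From s0 via lambda: add s7, s8.
From s7 via lambda: add s6.
From s8 via lambda: add s9.
No new states can be added; the closed set is {s0, s1, s4, s6, s7, s8, s9, s12, s15}.

{s0, s1, s4, s6, s7, s8, s9, s12, s15}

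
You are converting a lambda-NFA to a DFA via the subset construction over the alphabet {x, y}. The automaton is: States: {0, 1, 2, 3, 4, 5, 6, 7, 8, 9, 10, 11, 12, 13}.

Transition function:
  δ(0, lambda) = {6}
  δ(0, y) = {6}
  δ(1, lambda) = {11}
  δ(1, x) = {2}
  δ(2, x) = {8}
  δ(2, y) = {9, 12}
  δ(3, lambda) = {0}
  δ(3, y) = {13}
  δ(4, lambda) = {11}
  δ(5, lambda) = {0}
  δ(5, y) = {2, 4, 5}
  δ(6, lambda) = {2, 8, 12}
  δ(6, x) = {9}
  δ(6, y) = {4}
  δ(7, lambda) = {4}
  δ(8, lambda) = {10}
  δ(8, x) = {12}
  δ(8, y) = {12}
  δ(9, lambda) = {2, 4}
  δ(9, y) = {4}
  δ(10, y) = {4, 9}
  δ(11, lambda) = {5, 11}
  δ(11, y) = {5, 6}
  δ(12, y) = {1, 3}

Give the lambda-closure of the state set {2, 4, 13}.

{0, 2, 4, 5, 6, 8, 10, 11, 12, 13}

Start with {2, 4, 13}.
From 4 via lambda: add 11.
From 11 via lambda: add 5.
From 5 via lambda: add 0.
From 0 via lambda: add 6.
From 6 via lambda: add 8, 12.
From 8 via lambda: add 10.
No new states can be added; the closed set is {0, 2, 4, 5, 6, 8, 10, 11, 12, 13}.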